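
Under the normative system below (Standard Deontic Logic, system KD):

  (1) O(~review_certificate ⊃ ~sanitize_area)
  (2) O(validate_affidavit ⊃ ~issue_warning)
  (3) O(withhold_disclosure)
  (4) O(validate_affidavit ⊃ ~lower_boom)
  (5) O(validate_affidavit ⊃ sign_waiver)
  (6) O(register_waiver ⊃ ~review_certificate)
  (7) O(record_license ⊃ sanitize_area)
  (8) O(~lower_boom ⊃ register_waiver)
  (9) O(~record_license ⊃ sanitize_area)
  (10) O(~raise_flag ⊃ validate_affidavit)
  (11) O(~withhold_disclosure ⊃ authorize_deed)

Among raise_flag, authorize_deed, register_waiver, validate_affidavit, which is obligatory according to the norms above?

By case analysis on ~record_license: premise 9 gives O(~record_license ⊃ sanitize_area) and premise 7 gives O(record_license ⊃ sanitize_area), so O(sanitize_area) either way.
The contrapositive of premise 1 (O(~review_certificate ⊃ ~sanitize_area)) is O(sanitize_area ⊃ review_certificate), and O(sanitize_area) is already established, so O(review_certificate).
The contrapositive of premise 6 (O(register_waiver ⊃ ~review_certificate)) is O(review_certificate ⊃ ~register_waiver), and O(review_certificate) is already established, so O(~register_waiver).
Premise 8, O(~lower_boom ⊃ register_waiver), contraposes to O(~register_waiver ⊃ lower_boom); with O(~register_waiver) we get O(lower_boom).
Premise 4 is O(validate_affidavit ⊃ ~lower_boom); contrapositively O(lower_boom ⊃ ~validate_affidavit). Since O(lower_boom) holds, K gives O(~validate_affidavit).
Premise 10, O(~raise_flag ⊃ validate_affidavit), contraposes to O(~validate_affidavit ⊃ raise_flag); with O(~validate_affidavit) we get O(raise_flag).
So O(raise_flag) holds — raise_flag is obligatory. None of the other listed options is made obligatory by any chain of premises.

raise_flag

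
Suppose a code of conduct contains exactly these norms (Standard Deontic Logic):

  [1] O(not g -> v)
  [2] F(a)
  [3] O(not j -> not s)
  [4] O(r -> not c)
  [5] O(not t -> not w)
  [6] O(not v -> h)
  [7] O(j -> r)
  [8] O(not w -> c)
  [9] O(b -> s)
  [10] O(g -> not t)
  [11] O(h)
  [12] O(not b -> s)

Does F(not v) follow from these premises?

Premises 12 and 9 cover both cases: O(not b -> s) and O(b -> s). Since not b ∨ b is a tautology, O(s) follows.
The contrapositive of premise 3 (O(not j -> not s)) is O(s -> j), and O(s) is already established, so O(j).
Applying K to premise 7 (O(j -> r)) and O(j) yields O(r).
Applying K to premise 4 (O(r -> not c)) and O(r) yields O(not c).
Premise 8, O(not w -> c), contraposes to O(not c -> w); with O(not c) we get O(w).
Premise 5, O(not t -> not w), contraposes to O(w -> t); with O(w) we get O(t).
The contrapositive of premise 10 (O(g -> not t)) is O(t -> not g), and O(t) is already established, so O(not g).
From O(not g) and premise 1, O(not g -> v), we obtain O(v).
Premises 2, 6, 11 do not contribute to this derivation.
So O(v) holds, i.e. F(not v). The claim follows.

Yes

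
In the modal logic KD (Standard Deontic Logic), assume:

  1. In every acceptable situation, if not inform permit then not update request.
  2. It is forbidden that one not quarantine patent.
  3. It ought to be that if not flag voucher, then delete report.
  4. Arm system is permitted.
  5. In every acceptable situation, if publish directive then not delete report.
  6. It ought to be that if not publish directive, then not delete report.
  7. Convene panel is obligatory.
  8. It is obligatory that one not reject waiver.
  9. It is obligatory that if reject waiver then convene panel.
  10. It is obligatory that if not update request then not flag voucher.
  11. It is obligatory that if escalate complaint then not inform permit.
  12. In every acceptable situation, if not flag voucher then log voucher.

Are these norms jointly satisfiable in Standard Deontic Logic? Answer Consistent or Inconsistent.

Premise 9 is O(reject_waiver → convene_panel); even if O(convene_panel) held, inferring O(reject_waiver) would be affirming the consequent — invalid.
So O(reject_waiver) is not derivable, and the apparent clash with O(¬reject_waiver) does not arise.
A world satisfying every obligation exists (e.g. arm_system=false, convene_panel=true, delete_report=false, escalate_complaint=false, flag_voucher=true, inform_permit=true, log_voucher=false, publish_directive=false, quarantine_patent=true, reject_waiver=false, update_request=true); no atom is both obligatory and forbidden, so the set is consistent.

Consistent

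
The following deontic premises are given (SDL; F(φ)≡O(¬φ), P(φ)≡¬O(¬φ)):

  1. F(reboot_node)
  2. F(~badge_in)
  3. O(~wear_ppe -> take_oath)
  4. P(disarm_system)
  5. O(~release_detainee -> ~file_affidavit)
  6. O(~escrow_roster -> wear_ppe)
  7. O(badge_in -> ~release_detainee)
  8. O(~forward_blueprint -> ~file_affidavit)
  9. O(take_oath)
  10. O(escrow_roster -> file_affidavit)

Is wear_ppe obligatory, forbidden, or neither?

Obligatory

Premise 2 is F(~badge_in), i.e. O(badge_in).
Applying K to premise 7 (O(badge_in -> ~release_detainee)) and O(badge_in) yields O(~release_detainee).
Premise 5 is O(~release_detainee -> ~file_affidavit); since O(~release_detainee), deontic closure gives O(~file_affidavit).
Premise 10, O(escrow_roster -> file_affidavit), contraposes to O(~file_affidavit -> ~escrow_roster); with O(~file_affidavit) we get O(~escrow_roster).
With premise 6, O(~escrow_roster -> wear_ppe), the K-axiom yields O(wear_ppe).
Premises 1, 3, 4, 8, 9 do not contribute to this derivation.
Hence wear_ppe is obligatory.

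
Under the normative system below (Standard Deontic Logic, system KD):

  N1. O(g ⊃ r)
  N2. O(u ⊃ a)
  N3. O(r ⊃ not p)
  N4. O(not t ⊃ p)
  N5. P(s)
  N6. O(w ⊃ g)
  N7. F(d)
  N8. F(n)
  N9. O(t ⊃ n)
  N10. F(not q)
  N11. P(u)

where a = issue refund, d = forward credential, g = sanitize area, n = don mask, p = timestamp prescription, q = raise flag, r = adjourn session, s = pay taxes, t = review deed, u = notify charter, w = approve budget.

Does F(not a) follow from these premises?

Premise 2 is O(u ⊃ a), but O(u) is not derivable from the premises (the permission P(u) asserts only not O(not u), not O(u)), so it does not yield O(a).
No other premise forces O(a). An ideal world satisfying every premise can still have not a true, so F(not a) is not derivable.

No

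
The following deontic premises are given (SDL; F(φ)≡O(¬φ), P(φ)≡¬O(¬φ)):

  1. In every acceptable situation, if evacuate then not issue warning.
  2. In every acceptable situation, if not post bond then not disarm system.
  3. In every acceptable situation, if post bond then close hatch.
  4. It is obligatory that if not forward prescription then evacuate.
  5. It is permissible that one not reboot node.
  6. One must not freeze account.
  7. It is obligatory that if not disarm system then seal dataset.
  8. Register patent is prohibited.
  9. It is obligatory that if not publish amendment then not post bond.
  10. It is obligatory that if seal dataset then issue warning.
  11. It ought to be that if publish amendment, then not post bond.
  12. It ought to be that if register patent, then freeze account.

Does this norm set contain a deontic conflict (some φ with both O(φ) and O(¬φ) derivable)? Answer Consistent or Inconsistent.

Premise 12 is O(register_patent → freeze_account), but O(register_patent) is not derivable from the premises, so it does not yield O(freeze_account).
So O(freeze_account) is not derivable, and the apparent clash with O(¬freeze_account) does not arise.
A world satisfying every obligation exists (e.g. close_hatch=false, disarm_system=false, evacuate=false, forward_prescription=true, freeze_account=false, issue_warning=true, post_bond=false, publish_amendment=false, reboot_node=false, register_patent=false, seal_dataset=true); no atom is both obligatory and forbidden, so the set is consistent.

Consistent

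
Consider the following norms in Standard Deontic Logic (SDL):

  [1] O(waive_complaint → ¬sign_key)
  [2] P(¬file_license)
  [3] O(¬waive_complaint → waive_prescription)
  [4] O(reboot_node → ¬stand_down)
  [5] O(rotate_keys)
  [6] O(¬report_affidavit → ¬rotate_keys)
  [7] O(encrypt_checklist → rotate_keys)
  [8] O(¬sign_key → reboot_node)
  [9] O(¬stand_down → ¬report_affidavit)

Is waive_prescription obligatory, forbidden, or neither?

Obligatory

Premise 5 gives O(rotate_keys).
Premise 6, O(¬report_affidavit → ¬rotate_keys), contraposes to O(rotate_keys → report_affidavit); with O(rotate_keys) we get O(report_affidavit).
Premise 9 is O(¬stand_down → ¬report_affidavit); contrapositively O(report_affidavit → stand_down). Since O(report_affidavit) holds, K gives O(stand_down).
Premise 4, O(reboot_node → ¬stand_down), contraposes to O(stand_down → ¬reboot_node); with O(stand_down) we get O(¬reboot_node).
Premise 8 is O(¬sign_key → reboot_node); contrapositively O(¬reboot_node → sign_key). Since O(¬reboot_node) holds, K gives O(sign_key).
Premise 1, O(waive_complaint → ¬sign_key), contraposes to O(sign_key → ¬waive_complaint); with O(sign_key) we get O(¬waive_complaint).
From O(¬waive_complaint) and premise 3, O(¬waive_complaint → waive_prescription), we obtain O(waive_prescription).
Premises 2, 7 do not contribute to this derivation.
Hence waive_prescription is obligatory.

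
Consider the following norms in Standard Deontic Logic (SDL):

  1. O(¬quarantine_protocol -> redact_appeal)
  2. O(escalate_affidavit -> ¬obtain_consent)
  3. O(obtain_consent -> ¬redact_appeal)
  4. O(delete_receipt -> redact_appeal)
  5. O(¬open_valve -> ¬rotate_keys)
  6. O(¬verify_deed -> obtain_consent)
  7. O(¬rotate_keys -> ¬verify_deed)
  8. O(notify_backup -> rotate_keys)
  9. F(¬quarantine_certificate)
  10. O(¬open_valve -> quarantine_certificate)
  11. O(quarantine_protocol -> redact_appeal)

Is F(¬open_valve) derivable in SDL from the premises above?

By case analysis on quarantine_protocol: premise 11 gives O(quarantine_protocol -> redact_appeal) and premise 1 gives O(¬quarantine_protocol -> redact_appeal), so O(redact_appeal) either way.
Premise 3 is O(obtain_consent -> ¬redact_appeal); contrapositively O(redact_appeal -> ¬obtain_consent). Since O(redact_appeal) holds, K gives O(¬obtain_consent).
Premise 6 is O(¬verify_deed -> obtain_consent); contrapositively O(¬obtain_consent -> verify_deed). Since O(¬obtain_consent) holds, K gives O(verify_deed).
Premise 7, O(¬rotate_keys -> ¬verify_deed), contraposes to O(verify_deed -> rotate_keys); with O(verify_deed) we get O(rotate_keys).
Premise 5, O(¬open_valve -> ¬rotate_keys), contraposes to O(rotate_keys -> open_valve); with O(rotate_keys) we get O(open_valve).
Premises 2, 4, 8, 9, 10 do not contribute to this derivation.
So O(open_valve) holds, i.e. F(¬open_valve). The claim follows.

Yes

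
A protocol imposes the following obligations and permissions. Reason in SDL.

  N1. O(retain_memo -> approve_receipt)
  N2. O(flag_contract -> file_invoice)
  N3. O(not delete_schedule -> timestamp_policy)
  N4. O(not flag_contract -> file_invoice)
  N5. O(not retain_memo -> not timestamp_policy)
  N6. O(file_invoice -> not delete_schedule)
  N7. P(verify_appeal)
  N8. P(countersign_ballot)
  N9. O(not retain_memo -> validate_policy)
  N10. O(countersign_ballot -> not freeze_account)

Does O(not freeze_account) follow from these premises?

Premise 10 is O(countersign_ballot -> not freeze_account), but O(countersign_ballot) is not derivable from the premises (the permission P(countersign_ballot) asserts only not O(not countersign_ballot), not O(countersign_ballot)), so it does not yield O(not freeze_account).
No other premise forces O(not freeze_account). An ideal world satisfying every premise can still have not freeze_account false, so O(not freeze_account) is not derivable.

No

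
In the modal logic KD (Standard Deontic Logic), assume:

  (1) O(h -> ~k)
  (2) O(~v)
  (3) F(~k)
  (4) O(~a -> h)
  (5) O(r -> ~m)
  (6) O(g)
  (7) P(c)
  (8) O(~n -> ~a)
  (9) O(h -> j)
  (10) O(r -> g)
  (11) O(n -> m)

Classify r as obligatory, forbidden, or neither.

Premise 3 is F(~k), i.e. O(k).
The contrapositive of premise 1 (O(h -> ~k)) is O(k -> ~h), and O(k) is already established, so O(~h).
Premise 4, O(~a -> h), contraposes to O(~h -> a); with O(~h) we get O(a).
Premise 8, O(~n -> ~a), contraposes to O(a -> n); with O(a) we get O(n).
Premise 11 is O(n -> m); since O(n), deontic closure gives O(m).
The contrapositive of premise 5 (O(r -> ~m)) is O(m -> ~r), and O(m) is already established, so O(~r).
Premises 2, 6, 7, 9, 10 do not contribute to this derivation.
Thus O(~r), which is F(r): r is forbidden.

Forbidden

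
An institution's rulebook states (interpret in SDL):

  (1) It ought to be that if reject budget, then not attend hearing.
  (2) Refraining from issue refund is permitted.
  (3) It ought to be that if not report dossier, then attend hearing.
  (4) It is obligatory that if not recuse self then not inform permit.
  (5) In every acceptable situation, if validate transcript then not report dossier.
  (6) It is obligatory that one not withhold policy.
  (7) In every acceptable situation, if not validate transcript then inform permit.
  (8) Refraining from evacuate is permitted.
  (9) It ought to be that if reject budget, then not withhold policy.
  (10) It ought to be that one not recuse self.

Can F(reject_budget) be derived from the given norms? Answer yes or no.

Yes

From premise 10 we have O(¬recuse_self).
Applying K to premise 4 (O(¬recuse_self → ¬inform_permit)) and O(¬recuse_self) yields O(¬inform_permit).
Premise 7 is O(¬validate_transcript → inform_permit); contrapositively O(¬inform_permit → validate_transcript). Since O(¬inform_permit) holds, K gives O(validate_transcript).
With premise 5, O(validate_transcript → ¬report_dossier), the K-axiom yields O(¬report_dossier).
With premise 3, O(¬report_dossier → attend_hearing), the K-axiom yields O(attend_hearing).
The contrapositive of premise 1 (O(reject_budget → ¬attend_hearing)) is O(attend_hearing → ¬reject_budget), and O(attend_hearing) is already established, so O(¬reject_budget).
Premises 2, 6, 8, 9 do not contribute to this derivation.
So O(¬reject_budget) holds, i.e. F(reject_budget). The claim follows.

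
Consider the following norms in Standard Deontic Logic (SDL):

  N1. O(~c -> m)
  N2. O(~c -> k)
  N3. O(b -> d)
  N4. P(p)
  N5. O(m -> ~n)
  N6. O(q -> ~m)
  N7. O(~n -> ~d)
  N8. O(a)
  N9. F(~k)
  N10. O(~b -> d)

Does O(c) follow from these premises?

Yes

Premises 10 and 3 cover both cases: O(~b -> d) and O(b -> d). Since ~b ∨ b is a tautology, O(d) follows.
Premise 7, O(~n -> ~d), contraposes to O(d -> n); with O(d) we get O(n).
The contrapositive of premise 5 (O(m -> ~n)) is O(n -> ~m), and O(n) is already established, so O(~m).
The contrapositive of premise 1 (O(~c -> m)) is O(~m -> c), and O(~m) is already established, so O(c).
Premises 2, 4, 6, 8, 9 do not contribute to this derivation.
So O(c) follows.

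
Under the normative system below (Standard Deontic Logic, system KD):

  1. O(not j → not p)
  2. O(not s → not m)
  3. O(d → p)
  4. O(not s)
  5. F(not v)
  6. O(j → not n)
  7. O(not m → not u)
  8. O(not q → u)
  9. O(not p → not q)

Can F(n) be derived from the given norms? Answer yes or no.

Premise 4 gives O(not s).
Premise 2 is O(not s → not m); since O(not s), deontic closure gives O(not m).
Applying K to premise 7 (O(not m → not u)) and O(not m) yields O(not u).
The contrapositive of premise 8 (O(not q → u)) is O(not u → q), and O(not u) is already established, so O(q).
Premise 9 is O(not p → not q); contrapositively O(q → p). Since O(q) holds, K gives O(p).
Premise 1 is O(not j → not p); contrapositively O(p → j). Since O(p) holds, K gives O(j).
From O(j) and premise 6, O(j → not n), we obtain O(not n).
Premises 3, 5 do not contribute to this derivation.
So O(not n) holds, i.e. F(n). The claim follows.

Yes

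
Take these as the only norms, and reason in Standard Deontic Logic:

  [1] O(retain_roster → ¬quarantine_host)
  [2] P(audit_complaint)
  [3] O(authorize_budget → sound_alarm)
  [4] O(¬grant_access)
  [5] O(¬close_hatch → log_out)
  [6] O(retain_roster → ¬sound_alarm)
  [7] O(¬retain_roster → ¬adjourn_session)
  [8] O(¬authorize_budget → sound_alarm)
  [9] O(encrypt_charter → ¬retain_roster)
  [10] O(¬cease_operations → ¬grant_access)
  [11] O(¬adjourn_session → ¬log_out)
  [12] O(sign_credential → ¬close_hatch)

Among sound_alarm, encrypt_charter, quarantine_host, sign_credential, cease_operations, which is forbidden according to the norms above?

By case analysis on ¬authorize_budget: premise 8 gives O(¬authorize_budget → sound_alarm) and premise 3 gives O(authorize_budget → sound_alarm), so O(sound_alarm) either way.
The contrapositive of premise 6 (O(retain_roster → ¬sound_alarm)) is O(sound_alarm → ¬retain_roster), and O(sound_alarm) is already established, so O(¬retain_roster).
With premise 7, O(¬retain_roster → ¬adjourn_session), the K-axiom yields O(¬adjourn_session).
With premise 11, O(¬adjourn_session → ¬log_out), the K-axiom yields O(¬log_out).
Premise 5 is O(¬close_hatch → log_out); contrapositively O(¬log_out → close_hatch). Since O(¬log_out) holds, K gives O(close_hatch).
The contrapositive of premise 12 (O(sign_credential → ¬close_hatch)) is O(close_hatch → ¬sign_credential), and O(close_hatch) is already established, so O(¬sign_credential).
So O(¬sign_credential) holds, i.e. sign_credential is forbidden. None of the other listed options is forbidden under the premises.

sign_credential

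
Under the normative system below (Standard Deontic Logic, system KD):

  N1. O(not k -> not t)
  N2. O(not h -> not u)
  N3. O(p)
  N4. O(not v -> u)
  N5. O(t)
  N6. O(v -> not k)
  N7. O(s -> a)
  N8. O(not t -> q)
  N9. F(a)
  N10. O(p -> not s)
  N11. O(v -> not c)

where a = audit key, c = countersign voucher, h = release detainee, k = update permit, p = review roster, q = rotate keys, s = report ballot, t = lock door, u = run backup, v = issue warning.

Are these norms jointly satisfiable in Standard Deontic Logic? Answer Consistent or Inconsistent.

Consistent

Premise 7 is O(s -> a), but O(s) is not derivable from the premises, so it does not yield O(a).
So O(a) is not derivable, and the apparent clash with O(not a) does not arise.
A world satisfying every obligation exists (e.g. a=false, c=false, h=true, k=true, p=true, q=false, s=false, t=true, u=true, v=false); no atom is both obligatory and forbidden, so the set is consistent.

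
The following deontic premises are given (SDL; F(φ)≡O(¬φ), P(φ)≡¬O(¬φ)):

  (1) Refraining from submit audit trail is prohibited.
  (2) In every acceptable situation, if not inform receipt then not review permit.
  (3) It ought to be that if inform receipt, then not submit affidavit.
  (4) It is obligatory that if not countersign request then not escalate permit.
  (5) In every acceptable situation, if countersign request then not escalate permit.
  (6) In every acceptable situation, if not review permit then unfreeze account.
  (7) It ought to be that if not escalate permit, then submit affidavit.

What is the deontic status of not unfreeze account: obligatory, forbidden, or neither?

Forbidden

By case analysis on ¬countersign_request: premise 4 gives O(¬countersign_request → ¬escalate_permit) and premise 5 gives O(countersign_request → ¬escalate_permit), so O(¬escalate_permit) either way.
From O(¬escalate_permit) and premise 7, O(¬escalate_permit → submit_affidavit), we obtain O(submit_affidavit).
Premise 3 is O(inform_receipt → ¬submit_affidavit); contrapositively O(submit_affidavit → ¬inform_receipt). Since O(submit_affidavit) holds, K gives O(¬inform_receipt).
Premise 2 is O(¬inform_receipt → ¬review_permit); since O(¬inform_receipt), deontic closure gives O(¬review_permit).
Premise 6 is O(¬review_permit → unfreeze_account); since O(¬review_permit), deontic closure gives O(unfreeze_account).
Premise 1 does not contribute to this derivation.
Thus O(unfreeze_account), which is F(¬unfreeze_account): ¬unfreeze_account is forbidden.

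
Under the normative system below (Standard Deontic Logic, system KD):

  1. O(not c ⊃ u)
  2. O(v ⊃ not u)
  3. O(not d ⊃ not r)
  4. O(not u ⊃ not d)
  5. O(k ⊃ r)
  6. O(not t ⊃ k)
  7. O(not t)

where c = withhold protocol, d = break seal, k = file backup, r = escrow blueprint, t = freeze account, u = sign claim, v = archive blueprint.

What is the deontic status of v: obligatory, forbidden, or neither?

Forbidden

From premise 7 we have O(not t).
Premise 6 is O(not t ⊃ k); since O(not t), deontic closure gives O(k).
With premise 5, O(k ⊃ r), the K-axiom yields O(r).
Premise 3, O(not d ⊃ not r), contraposes to O(r ⊃ d); with O(r) we get O(d).
Premise 4 is O(not u ⊃ not d); contrapositively O(d ⊃ u). Since O(d) holds, K gives O(u).
The contrapositive of premise 2 (O(v ⊃ not u)) is O(u ⊃ not v), and O(u) is already established, so O(not v).
Premise 1 does not contribute to this derivation.
Thus O(not v), which is F(v): v is forbidden.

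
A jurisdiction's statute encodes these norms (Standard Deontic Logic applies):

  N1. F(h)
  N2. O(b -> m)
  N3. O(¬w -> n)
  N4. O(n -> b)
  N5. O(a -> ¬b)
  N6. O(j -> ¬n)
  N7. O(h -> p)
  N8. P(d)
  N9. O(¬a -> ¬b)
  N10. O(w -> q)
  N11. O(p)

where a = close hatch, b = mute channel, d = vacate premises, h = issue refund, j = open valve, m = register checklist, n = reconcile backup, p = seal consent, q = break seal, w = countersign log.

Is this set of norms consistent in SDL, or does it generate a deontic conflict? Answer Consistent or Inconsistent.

Consistent

Premise 7 is O(h -> p); even if O(p) held, inferring O(h) would be affirming the consequent — invalid.
So O(h) is not derivable, and the apparent clash with O(¬h) does not arise.
A world satisfying every obligation exists (e.g. a=false, b=false, d=false, h=false, j=false, m=false, n=false, p=true, q=true, w=true); no atom is both obligatory and forbidden, so the set is consistent.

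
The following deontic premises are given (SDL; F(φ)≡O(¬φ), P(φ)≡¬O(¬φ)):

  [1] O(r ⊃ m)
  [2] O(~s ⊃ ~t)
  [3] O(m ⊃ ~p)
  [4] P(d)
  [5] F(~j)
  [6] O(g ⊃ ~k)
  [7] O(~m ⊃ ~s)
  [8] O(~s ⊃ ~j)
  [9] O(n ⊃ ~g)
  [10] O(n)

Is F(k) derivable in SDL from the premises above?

No

Premise 6 is O(g ⊃ ~k), but O(g) is not derivable from the premises, so it does not yield O(~k).
No other premise forces O(~k). An ideal world satisfying every premise can still have k true, so F(k) is not derivable.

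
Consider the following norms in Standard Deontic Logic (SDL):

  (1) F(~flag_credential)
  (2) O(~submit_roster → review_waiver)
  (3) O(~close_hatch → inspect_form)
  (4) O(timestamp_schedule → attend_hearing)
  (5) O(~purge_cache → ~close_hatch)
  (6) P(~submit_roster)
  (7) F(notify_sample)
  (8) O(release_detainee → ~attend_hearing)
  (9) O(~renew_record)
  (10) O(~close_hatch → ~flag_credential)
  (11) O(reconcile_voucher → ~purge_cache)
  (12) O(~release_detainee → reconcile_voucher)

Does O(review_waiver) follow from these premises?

Premise 2 is O(~submit_roster → review_waiver), but O(~submit_roster) is not derivable from the premises (the permission P(~submit_roster) asserts only ~O(submit_roster), not O(~submit_roster)), so it does not yield O(review_waiver).
No other premise forces O(review_waiver). An ideal world satisfying every premise can still have review_waiver false, so O(review_waiver) is not derivable.

No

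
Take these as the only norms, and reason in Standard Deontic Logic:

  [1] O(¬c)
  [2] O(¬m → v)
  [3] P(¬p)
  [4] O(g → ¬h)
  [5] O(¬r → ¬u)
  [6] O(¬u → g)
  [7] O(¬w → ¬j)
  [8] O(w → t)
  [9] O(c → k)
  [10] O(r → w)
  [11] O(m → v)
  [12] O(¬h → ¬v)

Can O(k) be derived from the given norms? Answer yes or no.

Premise 9 is O(c → k), but O(c) is not derivable from the premises, so it does not yield O(k).
No other premise forces O(k). An ideal world satisfying every premise can still have k false, so O(k) is not derivable.

No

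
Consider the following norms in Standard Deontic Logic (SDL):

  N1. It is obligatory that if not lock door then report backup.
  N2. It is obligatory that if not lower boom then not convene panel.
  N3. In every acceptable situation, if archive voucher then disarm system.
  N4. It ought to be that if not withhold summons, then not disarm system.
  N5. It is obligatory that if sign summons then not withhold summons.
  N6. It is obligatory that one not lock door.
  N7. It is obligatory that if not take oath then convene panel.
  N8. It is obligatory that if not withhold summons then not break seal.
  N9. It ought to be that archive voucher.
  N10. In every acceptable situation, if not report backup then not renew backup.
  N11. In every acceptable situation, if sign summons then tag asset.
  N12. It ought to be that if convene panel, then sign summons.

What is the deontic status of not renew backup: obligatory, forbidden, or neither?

Premise 10 is O(¬report_backup → ¬renew_backup), but O(¬report_backup) is not derivable from the premises, so it does not yield O(¬renew_backup).
No premise or chain of K-axiom applications forces O(¬renew_backup), and none forces O(renew_backup). So ¬renew_backup is neither obligatory nor forbidden under these norms.

Neither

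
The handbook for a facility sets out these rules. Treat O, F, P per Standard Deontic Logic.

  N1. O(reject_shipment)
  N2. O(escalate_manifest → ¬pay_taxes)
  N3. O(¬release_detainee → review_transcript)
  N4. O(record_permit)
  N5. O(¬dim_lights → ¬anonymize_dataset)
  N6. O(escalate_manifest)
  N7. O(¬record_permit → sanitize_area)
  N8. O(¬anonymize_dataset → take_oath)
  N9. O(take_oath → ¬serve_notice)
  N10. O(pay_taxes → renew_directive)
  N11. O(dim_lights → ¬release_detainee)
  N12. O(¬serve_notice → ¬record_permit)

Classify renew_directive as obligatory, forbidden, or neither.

Premise 10 is O(pay_taxes → renew_directive), but O(pay_taxes) is not derivable from the premises, so it does not yield O(renew_directive).
No premise or chain of K-axiom applications forces O(renew_directive), and none forces O(¬renew_directive). So renew_directive is neither obligatory nor forbidden under these norms.

Neither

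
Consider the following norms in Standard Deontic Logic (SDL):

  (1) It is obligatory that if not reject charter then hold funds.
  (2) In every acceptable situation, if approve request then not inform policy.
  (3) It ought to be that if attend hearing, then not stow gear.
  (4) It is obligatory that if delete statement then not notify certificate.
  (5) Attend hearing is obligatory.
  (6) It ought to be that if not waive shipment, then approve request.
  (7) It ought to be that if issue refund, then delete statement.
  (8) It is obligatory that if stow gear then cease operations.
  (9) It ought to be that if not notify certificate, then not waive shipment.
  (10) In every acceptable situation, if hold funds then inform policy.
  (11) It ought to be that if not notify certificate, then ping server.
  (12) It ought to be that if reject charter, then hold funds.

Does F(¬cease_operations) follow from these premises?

Premise 8 is O(stow_gear → cease_operations), but O(stow_gear) is not derivable from the premises, so it does not yield O(cease_operations).
No other premise forces O(cease_operations). An ideal world satisfying every premise can still have ¬cease_operations true, so F(¬cease_operations) is not derivable.

No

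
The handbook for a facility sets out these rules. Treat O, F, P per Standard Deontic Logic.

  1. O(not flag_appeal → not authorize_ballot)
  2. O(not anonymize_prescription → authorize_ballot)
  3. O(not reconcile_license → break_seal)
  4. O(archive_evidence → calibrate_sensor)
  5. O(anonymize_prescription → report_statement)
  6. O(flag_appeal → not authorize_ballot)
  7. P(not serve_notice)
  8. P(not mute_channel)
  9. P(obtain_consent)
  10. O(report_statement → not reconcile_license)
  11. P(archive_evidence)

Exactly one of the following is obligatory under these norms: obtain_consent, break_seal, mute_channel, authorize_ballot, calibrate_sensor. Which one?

Premises 6 and 1 are O(flag_appeal → not authorize_ballot) and O(not flag_appeal → not authorize_ballot); every ideal world satisfies flag_appeal or not flag_appeal, so in either case not authorize_ballot holds — hence O(not authorize_ballot).
Premise 2, O(not anonymize_prescription → authorize_ballot), contraposes to O(not authorize_ballot → anonymize_prescription); with O(not authorize_ballot) we get O(anonymize_prescription).
Premise 5 is O(anonymize_prescription → report_statement); since O(anonymize_prescription), deontic closure gives O(report_statement).
Applying K to premise 10 (O(report_statement → not reconcile_license)) and O(report_statement) yields O(not reconcile_license).
From O(not reconcile_license) and premise 3, O(not reconcile_license → break_seal), we obtain O(break_seal).
So O(break_seal) holds — break_seal is obligatory. None of the other listed options is made obligatory by any chain of premises.

break_seal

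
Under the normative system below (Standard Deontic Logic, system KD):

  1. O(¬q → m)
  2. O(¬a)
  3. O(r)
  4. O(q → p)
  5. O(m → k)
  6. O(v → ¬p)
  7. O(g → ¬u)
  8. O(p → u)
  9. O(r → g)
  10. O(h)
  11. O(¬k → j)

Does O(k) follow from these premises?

Premise 3 states O(r) outright.
With premise 9, O(r → g), the K-axiom yields O(g).
From O(g) and premise 7, O(g → ¬u), we obtain O(¬u).
The contrapositive of premise 8 (O(p → u)) is O(¬u → ¬p), and O(¬u) is already established, so O(¬p).
Premise 4 is O(q → p); contrapositively O(¬p → ¬q). Since O(¬p) holds, K gives O(¬q).
Applying K to premise 1 (O(¬q → m)) and O(¬q) yields O(m).
From O(m) and premise 5, O(m → k), we obtain O(k).
Premises 2, 6, 10, 11 do not contribute to this derivation.
So O(k) follows.

Yes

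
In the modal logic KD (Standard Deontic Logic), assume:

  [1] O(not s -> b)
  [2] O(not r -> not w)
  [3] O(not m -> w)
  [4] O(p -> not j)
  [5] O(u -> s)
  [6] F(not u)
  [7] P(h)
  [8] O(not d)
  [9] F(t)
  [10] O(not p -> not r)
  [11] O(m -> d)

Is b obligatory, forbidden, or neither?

Neither

Premise 1 is O(not s -> b), but O(not s) is not derivable from the premises, so it does not yield O(b).
No premise or chain of K-axiom applications forces O(b), and none forces O(not b). So b is neither obligatory nor forbidden under these norms.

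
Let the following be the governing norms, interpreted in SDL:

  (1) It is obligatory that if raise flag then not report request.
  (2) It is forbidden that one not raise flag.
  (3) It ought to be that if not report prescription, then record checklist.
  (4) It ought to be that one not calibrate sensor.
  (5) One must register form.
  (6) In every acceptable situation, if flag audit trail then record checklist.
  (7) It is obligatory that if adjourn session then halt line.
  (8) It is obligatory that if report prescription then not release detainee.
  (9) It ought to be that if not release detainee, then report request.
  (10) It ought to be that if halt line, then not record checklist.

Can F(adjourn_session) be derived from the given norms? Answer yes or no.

Yes

F(¬raise_flag) at premise 2 means O(raise_flag).
From O(raise_flag) and premise 1, O(raise_flag → ¬report_request), we obtain O(¬report_request).
Premise 9, O(¬release_detainee → report_request), contraposes to O(¬report_request → release_detainee); with O(¬report_request) we get O(release_detainee).
Premise 8 is O(report_prescription → ¬release_detainee); contrapositively O(release_detainee → ¬report_prescription). Since O(release_detainee) holds, K gives O(¬report_prescription).
From O(¬report_prescription) and premise 3, O(¬report_prescription → record_checklist), we obtain O(record_checklist).
Premise 10, O(halt_line → ¬record_checklist), contraposes to O(record_checklist → ¬halt_line); with O(record_checklist) we get O(¬halt_line).
The contrapositive of premise 7 (O(adjourn_session → halt_line)) is O(¬halt_line → ¬adjourn_session), and O(¬halt_line) is already established, so O(¬adjourn_session).
Premises 4, 5, 6 do not contribute to this derivation.
So O(¬adjourn_session) holds, i.e. F(adjourn_session). The claim follows.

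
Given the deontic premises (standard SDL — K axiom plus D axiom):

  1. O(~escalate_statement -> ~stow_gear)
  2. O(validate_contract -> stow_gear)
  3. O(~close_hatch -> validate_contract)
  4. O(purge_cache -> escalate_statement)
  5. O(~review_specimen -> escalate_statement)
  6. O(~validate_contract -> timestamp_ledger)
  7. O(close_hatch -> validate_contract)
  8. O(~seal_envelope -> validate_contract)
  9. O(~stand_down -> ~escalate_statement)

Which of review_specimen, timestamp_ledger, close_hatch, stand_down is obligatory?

Premises 3 and 7 cover both cases: O(~close_hatch -> validate_contract) and O(close_hatch -> validate_contract). Since ~close_hatch ∨ close_hatch is a tautology, O(validate_contract) follows.
With premise 2, O(validate_contract -> stow_gear), the K-axiom yields O(stow_gear).
The contrapositive of premise 1 (O(~escalate_statement -> ~stow_gear)) is O(stow_gear -> escalate_statement), and O(stow_gear) is already established, so O(escalate_statement).
Premise 9, O(~stand_down -> ~escalate_statement), contraposes to O(escalate_statement -> stand_down); with O(escalate_statement) we get O(stand_down).
So O(stand_down) holds — stand_down is obligatory. None of the other listed options is made obligatory by any chain of premises.

stand_down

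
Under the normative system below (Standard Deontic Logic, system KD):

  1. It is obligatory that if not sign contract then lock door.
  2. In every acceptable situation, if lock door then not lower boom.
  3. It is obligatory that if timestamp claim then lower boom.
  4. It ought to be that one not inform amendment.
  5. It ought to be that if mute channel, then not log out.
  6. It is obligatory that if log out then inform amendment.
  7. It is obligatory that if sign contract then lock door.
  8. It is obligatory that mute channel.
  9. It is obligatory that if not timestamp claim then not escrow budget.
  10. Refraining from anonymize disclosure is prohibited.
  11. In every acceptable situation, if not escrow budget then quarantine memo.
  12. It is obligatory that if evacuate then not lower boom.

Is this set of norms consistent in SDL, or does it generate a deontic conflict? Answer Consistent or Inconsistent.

Premise 6 is O(log_out → inform_amendment), but O(log_out) is not derivable from the premises, so it does not yield O(inform_amendment).
So O(inform_amendment) is not derivable, and the apparent clash with O(¬inform_amendment) does not arise.
A world satisfying every obligation exists (e.g. anonymize_disclosure=true, escrow_budget=false, evacuate=false, inform_amendment=false, lock_door=true, log_out=false, lower_boom=false, mute_channel=true, quarantine_memo=true, sign_contract=false, timestamp_claim=false); no atom is both obligatory and forbidden, so the set is consistent.

Consistent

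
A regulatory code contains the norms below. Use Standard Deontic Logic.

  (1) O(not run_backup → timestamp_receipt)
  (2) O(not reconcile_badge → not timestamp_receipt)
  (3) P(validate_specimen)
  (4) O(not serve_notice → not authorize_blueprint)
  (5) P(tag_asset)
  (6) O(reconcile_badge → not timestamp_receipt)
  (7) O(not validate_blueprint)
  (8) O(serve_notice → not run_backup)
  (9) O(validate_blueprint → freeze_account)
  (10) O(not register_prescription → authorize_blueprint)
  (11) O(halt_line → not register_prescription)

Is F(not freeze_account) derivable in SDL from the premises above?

No

Premise 9 is O(validate_blueprint → freeze_account), but O(validate_blueprint) is not derivable from the premises, so it does not yield O(freeze_account).
No other premise forces O(freeze_account). An ideal world satisfying every premise can still have not freeze_account true, so F(not freeze_account) is not derivable.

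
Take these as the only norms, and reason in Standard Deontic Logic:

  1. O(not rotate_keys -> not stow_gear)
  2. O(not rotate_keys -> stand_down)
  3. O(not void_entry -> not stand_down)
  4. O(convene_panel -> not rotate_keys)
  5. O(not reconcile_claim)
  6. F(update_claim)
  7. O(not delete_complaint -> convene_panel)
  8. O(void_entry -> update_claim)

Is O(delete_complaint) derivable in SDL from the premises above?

F(update_claim) at premise 6 means O(not update_claim).
The contrapositive of premise 8 (O(void_entry -> update_claim)) is O(not update_claim -> not void_entry), and O(not update_claim) is already established, so O(not void_entry).
From O(not void_entry) and premise 3, O(not void_entry -> not stand_down), we obtain O(not stand_down).
Premise 2, O(not rotate_keys -> stand_down), contraposes to O(not stand_down -> rotate_keys); with O(not stand_down) we get O(rotate_keys).
Premise 4, O(convene_panel -> not rotate_keys), contraposes to O(rotate_keys -> not convene_panel); with O(rotate_keys) we get O(not convene_panel).
The contrapositive of premise 7 (O(not delete_complaint -> convene_panel)) is O(not convene_panel -> delete_complaint), and O(not convene_panel) is already established, so O(delete_complaint).
Premises 1, 5 do not contribute to this derivation.
So O(delete_complaint) follows.

Yes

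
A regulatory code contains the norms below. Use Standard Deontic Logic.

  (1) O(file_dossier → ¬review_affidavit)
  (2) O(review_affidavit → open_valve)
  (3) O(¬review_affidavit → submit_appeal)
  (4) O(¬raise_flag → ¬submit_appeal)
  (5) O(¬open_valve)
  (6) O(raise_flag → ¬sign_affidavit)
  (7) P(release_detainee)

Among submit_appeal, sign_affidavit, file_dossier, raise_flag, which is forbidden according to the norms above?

sign_affidavit

Premise 5 states O(¬open_valve) outright.
Premise 2, O(review_affidavit → open_valve), contraposes to O(¬open_valve → ¬review_affidavit); with O(¬open_valve) we get O(¬review_affidavit).
From O(¬review_affidavit) and premise 3, O(¬review_affidavit → submit_appeal), we obtain O(submit_appeal).
Premise 4, O(¬raise_flag → ¬submit_appeal), contraposes to O(submit_appeal → raise_flag); with O(submit_appeal) we get O(raise_flag).
Premise 6 is O(raise_flag → ¬sign_affidavit); since O(raise_flag), deontic closure gives O(¬sign_affidavit).
So O(¬sign_affidavit) holds, i.e. sign_affidavit is forbidden. None of the other listed options is forbidden under the premises.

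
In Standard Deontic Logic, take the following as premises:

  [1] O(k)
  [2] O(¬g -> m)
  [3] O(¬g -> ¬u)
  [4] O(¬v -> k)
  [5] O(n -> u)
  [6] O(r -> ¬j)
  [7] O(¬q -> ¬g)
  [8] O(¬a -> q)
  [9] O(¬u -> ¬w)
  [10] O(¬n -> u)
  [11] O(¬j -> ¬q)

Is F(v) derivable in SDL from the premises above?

Premise 4 is O(¬v -> k); even if O(k) held, inferring O(¬v) would be affirming the consequent — invalid.
No other premise forces O(¬v). An ideal world satisfying every premise can still have v true, so F(v) is not derivable.

No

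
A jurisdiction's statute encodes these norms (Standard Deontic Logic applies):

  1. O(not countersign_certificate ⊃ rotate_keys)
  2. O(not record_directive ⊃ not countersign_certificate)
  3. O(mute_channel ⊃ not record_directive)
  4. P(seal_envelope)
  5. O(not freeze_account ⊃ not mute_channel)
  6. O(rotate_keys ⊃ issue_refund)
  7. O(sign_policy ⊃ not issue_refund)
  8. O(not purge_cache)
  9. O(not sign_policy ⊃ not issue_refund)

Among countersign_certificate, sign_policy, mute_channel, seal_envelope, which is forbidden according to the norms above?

By case analysis on not sign_policy: premise 9 gives O(not sign_policy ⊃ not issue_refund) and premise 7 gives O(sign_policy ⊃ not issue_refund), so O(not issue_refund) either way.
Premise 6 is O(rotate_keys ⊃ issue_refund); contrapositively O(not issue_refund ⊃ not rotate_keys). Since O(not issue_refund) holds, K gives O(not rotate_keys).
The contrapositive of premise 1 (O(not countersign_certificate ⊃ rotate_keys)) is O(not rotate_keys ⊃ countersign_certificate), and O(not rotate_keys) is already established, so O(countersign_certificate).
Premise 2 is O(not record_directive ⊃ not countersign_certificate); contrapositively O(countersign_certificate ⊃ record_directive). Since O(countersign_certificate) holds, K gives O(record_directive).
Premise 3, O(mute_channel ⊃ not record_directive), contraposes to O(record_directive ⊃ not mute_channel); with O(record_directive) we get O(not mute_channel).
So O(not mute_channel) holds, i.e. mute_channel is forbidden. None of the other listed options is forbidden under the premises.

mute_channel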